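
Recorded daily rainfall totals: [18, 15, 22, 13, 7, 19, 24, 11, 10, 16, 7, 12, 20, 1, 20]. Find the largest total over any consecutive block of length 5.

85

Each size-5 window and its sum:
18 15 22 13 7 → sum 75
15 22 13 7 19 → sum 76
22 13 7 19 24 → sum 85
13 7 19 24 11 → sum 74
7 19 24 11 10 → sum 71
19 24 11 10 16 → sum 80
24 11 10 16 7 → sum 68
11 10 16 7 12 → sum 56
10 16 7 12 20 → sum 65
16 7 12 20 1 → sum 56
7 12 20 1 20 → sum 60
Largest of these is 85.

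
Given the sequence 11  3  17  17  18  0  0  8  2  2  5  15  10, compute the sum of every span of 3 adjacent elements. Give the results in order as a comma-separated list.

31, 37, 52, 35, 18, 8, 10, 12, 9, 22, 30

Sliding a size-3 window across the 13 values:
11 3 17 → sum 31
3 17 17 → sum 37
17 17 18 → sum 52
17 18 0 → sum 35
18 0 0 → sum 18
0 0 8 → sum 8
0 8 2 → sum 10
8 2 2 → sum 12
2 2 5 → sum 9
2 5 15 → sum 22
5 15 10 → sum 30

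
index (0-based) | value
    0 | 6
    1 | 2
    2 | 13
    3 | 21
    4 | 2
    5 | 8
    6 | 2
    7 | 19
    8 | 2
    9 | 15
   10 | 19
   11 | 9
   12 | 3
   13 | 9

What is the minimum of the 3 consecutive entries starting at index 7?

2

Elements at indices 7..9: 19, 2, 15
min(19, 2, 15) = 2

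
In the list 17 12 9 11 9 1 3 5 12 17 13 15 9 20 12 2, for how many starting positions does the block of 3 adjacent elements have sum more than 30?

9

[17, 12, 9] → sum 38  > 30 ✓
[12, 9, 11] → sum 32  > 30 ✓
[9, 11, 9] → sum 29
[11, 9, 1] → sum 21
[9, 1, 3] → sum 13
[1, 3, 5] → sum 9
[3, 5, 12] → sum 20
[5, 12, 17] → sum 34  > 30 ✓
[12, 17, 13] → sum 42  > 30 ✓
[17, 13, 15] → sum 45  > 30 ✓
[13, 15, 9] → sum 37  > 30 ✓
[15, 9, 20] → sum 44  > 30 ✓
[9, 20, 12] → sum 41  > 30 ✓
[20, 12, 2] → sum 34  > 30 ✓
9 windows satisfy the condition.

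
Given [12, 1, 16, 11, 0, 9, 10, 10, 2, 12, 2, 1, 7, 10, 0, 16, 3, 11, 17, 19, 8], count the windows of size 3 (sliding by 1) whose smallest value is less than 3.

(12, 1, 16) → min 1  < 3 ✓
(1, 16, 11) → min 1  < 3 ✓
(16, 11, 0) → min 0  < 3 ✓
(11, 0, 9) → min 0  < 3 ✓
(0, 9, 10) → min 0  < 3 ✓
(9, 10, 10) → min 9
(10, 10, 2) → min 2  < 3 ✓
(10, 2, 12) → min 2  < 3 ✓
(2, 12, 2) → min 2  < 3 ✓
(12, 2, 1) → min 1  < 3 ✓
(2, 1, 7) → min 1  < 3 ✓
(1, 7, 10) → min 1  < 3 ✓
(7, 10, 0) → min 0  < 3 ✓
(10, 0, 16) → min 0  < 3 ✓
(0, 16, 3) → min 0  < 3 ✓
(16, 3, 11) → min 3
(3, 11, 17) → min 3
(11, 17, 19) → min 11
(17, 19, 8) → min 8
14 windows satisfy the condition.

14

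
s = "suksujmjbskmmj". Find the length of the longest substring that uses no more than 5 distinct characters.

[s] 1 distinct, len 1
[s, u] 2 distinct, len 2
[s, u, k] 3 distinct, len 3
[s, u, k, s] 3 distinct, len 4
[s, u, k, s, u] 3 distinct, len 5
[s, u, k, s, u, j] 4 distinct, len 6
[s, u, k, s, u, j, m] 5 distinct, len 7
[s, u, k, s, u, j, m, j] 5 distinct, len 8
[s, u, j, m, j, b] 5 distinct, len 6
[s, u, j, m, j, b, s] 5 distinct, len 7
[j, m, j, b, s, k] 5 distinct, len 6
[j, m, j, b, s, k, m] 5 distinct, len 7
[j, m, j, b, s, k, m, m] 5 distinct, len 8
[j, m, j, b, s, k, m, m, j] 5 distinct, len 9
Longest length with ≤5 distinct: 9.

9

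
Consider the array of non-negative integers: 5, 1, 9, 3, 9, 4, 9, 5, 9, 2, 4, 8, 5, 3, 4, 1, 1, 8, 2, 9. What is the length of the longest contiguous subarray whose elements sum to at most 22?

Extend to the right; shrink from the left whenever the sum exceeds 22:
→ 5: sum 5, len 1
→ 1: sum 6, len 2
→ 9: sum 15, len 3
→ 3: sum 18, len 4
→ 9 (dropped 5): sum 22, len 4
→ 4 (dropped 1, 9): sum 16, len 3
→ 9 (dropped 3): sum 22, len 3
→ 5 (dropped 9): sum 18, len 3
→ 9 (dropped 4, 9): sum 14, len 2
→ 2: sum 16, len 3
→ 4: sum 20, len 4
→ 8 (dropped 5, 9): sum 14, len 3
→ 5: sum 19, len 4
→ 3: sum 22, len 5
→ 4 (dropped 2, 4): sum 20, len 4
→ 1: sum 21, len 5
→ 1: sum 22, len 6
→ 8 (dropped 8): sum 22, len 6
→ 2 (dropped 5): sum 19, len 6
→ 9 (dropped 3, 4): sum 21, len 5
Longest length seen: 6.

6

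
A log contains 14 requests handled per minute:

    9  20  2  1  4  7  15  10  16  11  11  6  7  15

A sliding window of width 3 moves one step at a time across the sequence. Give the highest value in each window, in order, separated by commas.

20, 20, 4, 7, 15, 15, 16, 16, 16, 11, 11, 15

[9, 20, 2] → max 20
[20, 2, 1] → max 20
[2, 1, 4] → max 4
[1, 4, 7] → max 7
[4, 7, 15] → max 15
[7, 15, 10] → max 15
[15, 10, 16] → max 16
[10, 16, 11] → max 16
[16, 11, 11] → max 16
[11, 11, 6] → max 11
[11, 6, 7] → max 11
[6, 7, 15] → max 15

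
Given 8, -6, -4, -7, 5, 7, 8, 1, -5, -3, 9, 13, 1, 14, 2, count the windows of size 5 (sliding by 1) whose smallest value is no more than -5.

(8, -6, -4, -7, 5) → min -7  ≤ -5 ✓
(-6, -4, -7, 5, 7) → min -7  ≤ -5 ✓
(-4, -7, 5, 7, 8) → min -7  ≤ -5 ✓
(-7, 5, 7, 8, 1) → min -7  ≤ -5 ✓
(5, 7, 8, 1, -5) → min -5  ≤ -5 ✓
(7, 8, 1, -5, -3) → min -5  ≤ -5 ✓
(8, 1, -5, -3, 9) → min -5  ≤ -5 ✓
(1, -5, -3, 9, 13) → min -5  ≤ -5 ✓
(-5, -3, 9, 13, 1) → min -5  ≤ -5 ✓
(-3, 9, 13, 1, 14) → min -3
(9, 13, 1, 14, 2) → min 1
9 windows satisfy the condition.

9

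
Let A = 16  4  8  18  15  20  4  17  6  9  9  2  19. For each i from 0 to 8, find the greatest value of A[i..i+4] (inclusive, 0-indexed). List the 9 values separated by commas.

16 4 8 18 15 → max 18
4 8 18 15 20 → max 20
8 18 15 20 4 → max 20
18 15 20 4 17 → max 20
15 20 4 17 6 → max 20
20 4 17 6 9 → max 20
4 17 6 9 9 → max 17
17 6 9 9 2 → max 17
6 9 9 2 19 → max 19

18, 20, 20, 20, 20, 20, 17, 17, 19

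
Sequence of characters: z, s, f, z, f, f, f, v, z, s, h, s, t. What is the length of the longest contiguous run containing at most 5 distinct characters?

add z: window [z] (1 distinct), len 1
add s: window [z, s] (2 distinct), len 2
add f: window [z, s, f] (3 distinct), len 3
add z: window [z, s, f, z] (3 distinct), len 4
add f: window [z, s, f, z, f] (3 distinct), len 5
add f: window [z, s, f, z, f, f] (3 distinct), len 6
add f: window [z, s, f, z, f, f, f] (3 distinct), len 7
add v: window [z, s, f, z, f, f, f, v] (4 distinct), len 8
add z: window [z, s, f, z, f, f, f, v, z] (4 distinct), len 9
add s: window [z, s, f, z, f, f, f, v, z, s] (4 distinct), len 10
add h: window [z, s, f, z, f, f, f, v, z, s, h] (5 distinct), len 11
add s: window [z, s, f, z, f, f, f, v, z, s, h, s] (5 distinct), len 12
add t: window [v, z, s, h, s, t] (5 distinct), len 6
Longest length with ≤5 distinct: 12.

12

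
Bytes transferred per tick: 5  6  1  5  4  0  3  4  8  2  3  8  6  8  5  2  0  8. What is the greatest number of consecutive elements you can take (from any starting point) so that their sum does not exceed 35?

→ 5: sum 5, len 1
→ 6: sum 11, len 2
→ 1: sum 12, len 3
→ 5: sum 17, len 4
→ 4: sum 21, len 5
→ 0: sum 21, len 6
→ 3: sum 24, len 7
→ 4: sum 28, len 8
→ 8 (dropped 5): sum 31, len 8
→ 2: sum 33, len 9
→ 3 (dropped 6): sum 30, len 9
→ 8 (dropped 1, 5): sum 32, len 8
→ 6 (dropped 4): sum 34, len 8
→ 8 (dropped 0, 3, 4): sum 35, len 6
→ 5 (dropped 8): sum 32, len 6
→ 2: sum 34, len 7
→ 0: sum 34, len 8
→ 8 (dropped 2, 3, 8): sum 29, len 6
Longest length seen: 9.

9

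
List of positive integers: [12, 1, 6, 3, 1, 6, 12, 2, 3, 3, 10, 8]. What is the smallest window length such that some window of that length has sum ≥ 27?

5

Extend right; whenever the sum reaches 27, record the length and shrink from the left:
add 12: running sum 12 < 27
add 1: running sum 13 < 27
add 6: running sum 19 < 27
add 3: running sum 22 < 27
add 1: running sum 23 < 27
add 6: shortest ending here [12, 1, 6, 3, 1, 6] sum 29, len 6
add 12: shortest ending here [6, 3, 1, 6, 12] sum 28, len 5
add 2: shortest ending here [6, 3, 1, 6, 12, 2] sum 30, len 6
add 3: shortest ending here [3, 1, 6, 12, 2, 3] sum 27, len 6
add 3: shortest ending here [1, 6, 12, 2, 3, 3] sum 27, len 6
add 10: shortest ending here [12, 2, 3, 3, 10] sum 30, len 5
add 8: shortest ending here [12, 2, 3, 3, 10, 8] sum 38, len 6
Shortest qualifying length: 5.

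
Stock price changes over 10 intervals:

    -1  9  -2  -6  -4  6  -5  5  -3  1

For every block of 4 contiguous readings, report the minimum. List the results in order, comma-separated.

Sliding a size-4 window across the 10 values:
(-1, 9, -2, -6) → min -6
(9, -2, -6, -4) → min -6
(-2, -6, -4, 6) → min -6
(-6, -4, 6, -5) → min -6
(-4, 6, -5, 5) → min -5
(6, -5, 5, -3) → min -5
(-5, 5, -3, 1) → min -5

-6, -6, -6, -6, -5, -5, -5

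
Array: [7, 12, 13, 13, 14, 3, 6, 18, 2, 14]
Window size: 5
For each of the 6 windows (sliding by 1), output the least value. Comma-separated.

Sliding a size-5 window across the 10 values:
7 12 13 13 14 → min 7
12 13 13 14 3 → min 3
13 13 14 3 6 → min 3
13 14 3 6 18 → min 3
14 3 6 18 2 → min 2
3 6 18 2 14 → min 2

7, 3, 3, 3, 2, 2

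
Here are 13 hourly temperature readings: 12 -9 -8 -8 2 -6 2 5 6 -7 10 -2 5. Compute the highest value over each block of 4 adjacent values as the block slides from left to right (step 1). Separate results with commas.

Sliding a size-4 window across the 13 values:
(12, -9, -8, -8) → max 12
(-9, -8, -8, 2) → max 2
(-8, -8, 2, -6) → max 2
(-8, 2, -6, 2) → max 2
(2, -6, 2, 5) → max 5
(-6, 2, 5, 6) → max 6
(2, 5, 6, -7) → max 6
(5, 6, -7, 10) → max 10
(6, -7, 10, -2) → max 10
(-7, 10, -2, 5) → max 10

12, 2, 2, 2, 5, 6, 6, 10, 10, 10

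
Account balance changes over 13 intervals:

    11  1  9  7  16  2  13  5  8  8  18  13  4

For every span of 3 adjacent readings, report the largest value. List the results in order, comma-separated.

11, 9, 16, 16, 16, 13, 13, 8, 18, 18, 18

(11, 1, 9) → max 11
(1, 9, 7) → max 9
(9, 7, 16) → max 16
(7, 16, 2) → max 16
(16, 2, 13) → max 16
(2, 13, 5) → max 13
(13, 5, 8) → max 13
(5, 8, 8) → max 8
(8, 8, 18) → max 18
(8, 18, 13) → max 18
(18, 13, 4) → max 18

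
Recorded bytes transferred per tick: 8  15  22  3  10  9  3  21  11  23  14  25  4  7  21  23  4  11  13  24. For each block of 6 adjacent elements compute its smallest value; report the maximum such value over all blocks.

4

(8, 15, 22, 3, 10, 9) → min 3
(15, 22, 3, 10, 9, 3) → min 3
(22, 3, 10, 9, 3, 21) → min 3
(3, 10, 9, 3, 21, 11) → min 3
(10, 9, 3, 21, 11, 23) → min 3
(9, 3, 21, 11, 23, 14) → min 3
(3, 21, 11, 23, 14, 25) → min 3
(21, 11, 23, 14, 25, 4) → min 4
(11, 23, 14, 25, 4, 7) → min 4
(23, 14, 25, 4, 7, 21) → min 4
(14, 25, 4, 7, 21, 23) → min 4
(25, 4, 7, 21, 23, 4) → min 4
(4, 7, 21, 23, 4, 11) → min 4
(7, 21, 23, 4, 11, 13) → min 4
(21, 23, 4, 11, 13, 24) → min 4
Maximum of these is 4.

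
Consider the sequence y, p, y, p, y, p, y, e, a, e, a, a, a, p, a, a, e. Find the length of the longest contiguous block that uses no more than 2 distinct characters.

add y: window [y] (1 distinct), len 1
add p: window [y, p] (2 distinct), len 2
add y: window [y, p, y] (2 distinct), len 3
add p: window [y, p, y, p] (2 distinct), len 4
add y: window [y, p, y, p, y] (2 distinct), len 5
add p: window [y, p, y, p, y, p] (2 distinct), len 6
add y: window [y, p, y, p, y, p, y] (2 distinct), len 7
add e: window [y, e] (2 distinct), len 2
add a: window [e, a] (2 distinct), len 2
add e: window [e, a, e] (2 distinct), len 3
add a: window [e, a, e, a] (2 distinct), len 4
add a: window [e, a, e, a, a] (2 distinct), len 5
add a: window [e, a, e, a, a, a] (2 distinct), len 6
add p: window [a, a, a, p] (2 distinct), len 4
add a: window [a, a, a, p, a] (2 distinct), len 5
add a: window [a, a, a, p, a, a] (2 distinct), len 6
add e: window [a, a, e] (2 distinct), len 3
Longest length with ≤2 distinct: 7.

7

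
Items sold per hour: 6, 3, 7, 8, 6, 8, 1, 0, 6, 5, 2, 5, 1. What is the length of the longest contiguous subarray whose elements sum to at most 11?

3

Extend to the right; shrink from the left whenever the sum exceeds 11:
add 6: [6] sum 6, len 1
add 3: [6, 3] sum 9, len 2
add 7: [3, 7] sum 10, len 2
add 8: [8] sum 8, len 1
add 6: [6] sum 6, len 1
add 8: [8] sum 8, len 1
add 1: [8, 1] sum 9, len 2
add 0: [8, 1, 0] sum 9, len 3
add 6: [1, 0, 6] sum 7, len 3
add 5: [0, 6, 5] sum 11, len 3
add 2: [5, 2] sum 7, len 2
add 5: [2, 5] sum 7, len 2
add 1: [2, 5, 1] sum 8, len 3
Longest length seen: 3.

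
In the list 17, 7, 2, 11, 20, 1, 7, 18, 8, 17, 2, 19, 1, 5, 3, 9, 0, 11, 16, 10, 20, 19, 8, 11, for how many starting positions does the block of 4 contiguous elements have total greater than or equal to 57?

17 7 2 11 → sum 37
7 2 11 20 → sum 40
2 11 20 1 → sum 34
11 20 1 7 → sum 39
20 1 7 18 → sum 46
1 7 18 8 → sum 34
7 18 8 17 → sum 50
18 8 17 2 → sum 45
8 17 2 19 → sum 46
17 2 19 1 → sum 39
2 19 1 5 → sum 27
19 1 5 3 → sum 28
1 5 3 9 → sum 18
5 3 9 0 → sum 17
3 9 0 11 → sum 23
9 0 11 16 → sum 36
0 11 16 10 → sum 37
11 16 10 20 → sum 57  ≥ 57 ✓
16 10 20 19 → sum 65  ≥ 57 ✓
10 20 19 8 → sum 57  ≥ 57 ✓
20 19 8 11 → sum 58  ≥ 57 ✓
4 windows satisfy the condition.

4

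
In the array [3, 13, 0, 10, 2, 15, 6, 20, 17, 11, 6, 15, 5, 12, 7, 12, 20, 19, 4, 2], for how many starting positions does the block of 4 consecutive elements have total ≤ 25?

3 13 0 10 → sum 26
13 0 10 2 → sum 25  ≤ 25 ✓
0 10 2 15 → sum 27
10 2 15 6 → sum 33
2 15 6 20 → sum 43
15 6 20 17 → sum 58
6 20 17 11 → sum 54
20 17 11 6 → sum 54
17 11 6 15 → sum 49
11 6 15 5 → sum 37
6 15 5 12 → sum 38
15 5 12 7 → sum 39
5 12 7 12 → sum 36
12 7 12 20 → sum 51
7 12 20 19 → sum 58
12 20 19 4 → sum 55
20 19 4 2 → sum 45
1 window satisfy the condition.

1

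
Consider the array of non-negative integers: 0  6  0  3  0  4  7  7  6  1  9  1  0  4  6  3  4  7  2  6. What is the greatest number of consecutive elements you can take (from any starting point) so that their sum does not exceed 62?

17

→ 0: sum 0, len 1
→ 6: sum 6, len 2
→ 0: sum 6, len 3
→ 3: sum 9, len 4
→ 0: sum 9, len 5
→ 4: sum 13, len 6
→ 7: sum 20, len 7
→ 7: sum 27, len 8
→ 6: sum 33, len 9
→ 1: sum 34, len 10
→ 9: sum 43, len 11
→ 1: sum 44, len 12
→ 0: sum 44, len 13
→ 4: sum 48, len 14
→ 6: sum 54, len 15
→ 3: sum 57, len 16
→ 4: sum 61, len 17
→ 7 (dropped 0, 6): sum 62, len 16
→ 2 (dropped 0, 3): sum 61, len 15
→ 6 (dropped 0, 4, 7): sum 56, len 13
Longest length seen: 17.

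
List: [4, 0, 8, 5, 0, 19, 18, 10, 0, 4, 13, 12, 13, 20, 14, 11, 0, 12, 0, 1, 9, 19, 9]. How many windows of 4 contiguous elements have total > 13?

[4, 0, 8, 5] → sum 17  > 13 ✓
[0, 8, 5, 0] → sum 13
[8, 5, 0, 19] → sum 32  > 13 ✓
[5, 0, 19, 18] → sum 42  > 13 ✓
[0, 19, 18, 10] → sum 47  > 13 ✓
[19, 18, 10, 0] → sum 47  > 13 ✓
[18, 10, 0, 4] → sum 32  > 13 ✓
[10, 0, 4, 13] → sum 27  > 13 ✓
[0, 4, 13, 12] → sum 29  > 13 ✓
[4, 13, 12, 13] → sum 42  > 13 ✓
[13, 12, 13, 20] → sum 58  > 13 ✓
[12, 13, 20, 14] → sum 59  > 13 ✓
[13, 20, 14, 11] → sum 58  > 13 ✓
[20, 14, 11, 0] → sum 45  > 13 ✓
[14, 11, 0, 12] → sum 37  > 13 ✓
[11, 0, 12, 0] → sum 23  > 13 ✓
[0, 12, 0, 1] → sum 13
[12, 0, 1, 9] → sum 22  > 13 ✓
[0, 1, 9, 19] → sum 29  > 13 ✓
[1, 9, 19, 9] → sum 38  > 13 ✓
18 windows satisfy the condition.

18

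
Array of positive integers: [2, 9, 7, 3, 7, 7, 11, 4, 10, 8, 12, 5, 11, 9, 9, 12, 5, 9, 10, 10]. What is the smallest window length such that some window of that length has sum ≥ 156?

19

add 2: running sum 2 < 156
add 9: running sum 11 < 156
add 7: running sum 18 < 156
add 3: running sum 21 < 156
add 7: running sum 28 < 156
add 7: running sum 35 < 156
add 11: running sum 46 < 156
add 4: running sum 50 < 156
add 10: running sum 60 < 156
add 8: running sum 68 < 156
add 12: running sum 80 < 156
add 5: running sum 85 < 156
add 11: running sum 96 < 156
add 9: running sum 105 < 156
add 9: running sum 114 < 156
add 12: running sum 126 < 156
add 5: running sum 131 < 156
add 9: running sum 140 < 156
add 10: running sum 150 < 156
end 19: [9, 7, 3, 7, 7, 11, 4, 10, 8, 12, 5, 11, 9, 9, 12, 5, 9, 10, 10] sum 158, len 19
Shortest qualifying length: 19.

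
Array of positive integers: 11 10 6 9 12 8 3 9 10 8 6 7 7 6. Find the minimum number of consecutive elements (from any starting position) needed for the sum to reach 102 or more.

13

add 11: running sum 11 < 102
add 10: running sum 21 < 102
add 6: running sum 27 < 102
add 9: running sum 36 < 102
add 12: running sum 48 < 102
add 8: running sum 56 < 102
add 3: running sum 59 < 102
add 9: running sum 68 < 102
add 10: running sum 78 < 102
add 8: running sum 86 < 102
add 6: running sum 92 < 102
add 7: running sum 99 < 102
add 7: shortest ending here [11, 10, 6, 9, 12, 8, 3, 9, 10, 8, 6, 7, 7] sum 106, len 13
add 6: shortest ending here [11, 10, 6, 9, 12, 8, 3, 9, 10, 8, 6, 7, 7, 6] sum 112, len 14
Shortest qualifying length: 13.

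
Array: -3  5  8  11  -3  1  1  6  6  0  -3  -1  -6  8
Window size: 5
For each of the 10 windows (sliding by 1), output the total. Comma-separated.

18, 22, 18, 16, 11, 14, 10, 8, -4, -2

[-3, 5, 8, 11, -3] → sum 18
[5, 8, 11, -3, 1] → sum 22
[8, 11, -3, 1, 1] → sum 18
[11, -3, 1, 1, 6] → sum 16
[-3, 1, 1, 6, 6] → sum 11
[1, 1, 6, 6, 0] → sum 14
[1, 6, 6, 0, -3] → sum 10
[6, 6, 0, -3, -1] → sum 8
[6, 0, -3, -1, -6] → sum -4
[0, -3, -1, -6, 8] → sum -2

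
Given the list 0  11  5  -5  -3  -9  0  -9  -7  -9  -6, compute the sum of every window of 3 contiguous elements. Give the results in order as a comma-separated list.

[0, 11, 5] → sum 16
[11, 5, -5] → sum 11
[5, -5, -3] → sum -3
[-5, -3, -9] → sum -17
[-3, -9, 0] → sum -12
[-9, 0, -9] → sum -18
[0, -9, -7] → sum -16
[-9, -7, -9] → sum -25
[-7, -9, -6] → sum -22

16, 11, -3, -17, -12, -18, -16, -25, -22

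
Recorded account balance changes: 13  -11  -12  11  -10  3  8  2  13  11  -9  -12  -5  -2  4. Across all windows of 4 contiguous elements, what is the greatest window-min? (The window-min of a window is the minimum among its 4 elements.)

Each size-4 window and its min:
13 -11 -12 11 → min -12
-11 -12 11 -10 → min -12
-12 11 -10 3 → min -12
11 -10 3 8 → min -10
-10 3 8 2 → min -10
3 8 2 13 → min 2
8 2 13 11 → min 2
2 13 11 -9 → min -9
13 11 -9 -12 → min -12
11 -9 -12 -5 → min -12
-9 -12 -5 -2 → min -12
-12 -5 -2 4 → min -12
Greatest of these is 2.

2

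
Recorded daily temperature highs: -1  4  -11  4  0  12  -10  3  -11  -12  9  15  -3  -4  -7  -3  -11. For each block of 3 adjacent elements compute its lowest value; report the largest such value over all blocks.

(-1, 4, -11) → min -11
(4, -11, 4) → min -11
(-11, 4, 0) → min -11
(4, 0, 12) → min 0
(0, 12, -10) → min -10
(12, -10, 3) → min -10
(-10, 3, -11) → min -11
(3, -11, -12) → min -12
(-11, -12, 9) → min -12
(-12, 9, 15) → min -12
(9, 15, -3) → min -3
(15, -3, -4) → min -4
(-3, -4, -7) → min -7
(-4, -7, -3) → min -7
(-7, -3, -11) → min -11
Largest of these is 0.

0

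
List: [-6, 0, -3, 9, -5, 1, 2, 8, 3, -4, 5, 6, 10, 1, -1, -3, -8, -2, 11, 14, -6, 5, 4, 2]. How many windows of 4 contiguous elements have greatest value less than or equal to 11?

[-6, 0, -3, 9] → max 9  ≤ 11 ✓
[0, -3, 9, -5] → max 9  ≤ 11 ✓
[-3, 9, -5, 1] → max 9  ≤ 11 ✓
[9, -5, 1, 2] → max 9  ≤ 11 ✓
[-5, 1, 2, 8] → max 8  ≤ 11 ✓
[1, 2, 8, 3] → max 8  ≤ 11 ✓
[2, 8, 3, -4] → max 8  ≤ 11 ✓
[8, 3, -4, 5] → max 8  ≤ 11 ✓
[3, -4, 5, 6] → max 6  ≤ 11 ✓
[-4, 5, 6, 10] → max 10  ≤ 11 ✓
[5, 6, 10, 1] → max 10  ≤ 11 ✓
[6, 10, 1, -1] → max 10  ≤ 11 ✓
[10, 1, -1, -3] → max 10  ≤ 11 ✓
[1, -1, -3, -8] → max 1  ≤ 11 ✓
[-1, -3, -8, -2] → max -1  ≤ 11 ✓
[-3, -8, -2, 11] → max 11  ≤ 11 ✓
[-8, -2, 11, 14] → max 14
[-2, 11, 14, -6] → max 14
[11, 14, -6, 5] → max 14
[14, -6, 5, 4] → max 14
[-6, 5, 4, 2] → max 5  ≤ 11 ✓
17 windows satisfy the condition.

17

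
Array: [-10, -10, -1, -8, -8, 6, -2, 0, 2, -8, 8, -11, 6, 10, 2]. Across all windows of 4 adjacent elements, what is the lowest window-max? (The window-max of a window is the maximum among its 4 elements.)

-1

-10 -10 -1 -8 → max -1
-10 -1 -8 -8 → max -1
-1 -8 -8 6 → max 6
-8 -8 6 -2 → max 6
-8 6 -2 0 → max 6
6 -2 0 2 → max 6
-2 0 2 -8 → max 2
0 2 -8 8 → max 8
2 -8 8 -11 → max 8
-8 8 -11 6 → max 8
8 -11 6 10 → max 10
-11 6 10 2 → max 10
Lowest of these is -1.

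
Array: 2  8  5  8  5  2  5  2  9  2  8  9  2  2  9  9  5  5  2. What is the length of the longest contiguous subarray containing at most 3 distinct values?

9

[2] 1 distinct, len 1
[2, 8] 2 distinct, len 2
[2, 8, 5] 3 distinct, len 3
[2, 8, 5, 8] 3 distinct, len 4
[2, 8, 5, 8, 5] 3 distinct, len 5
[2, 8, 5, 8, 5, 2] 3 distinct, len 6
[2, 8, 5, 8, 5, 2, 5] 3 distinct, len 7
[2, 8, 5, 8, 5, 2, 5, 2] 3 distinct, len 8
[5, 2, 5, 2, 9] 3 distinct, len 5
[5, 2, 5, 2, 9, 2] 3 distinct, len 6
[2, 9, 2, 8] 3 distinct, len 4
[2, 9, 2, 8, 9] 3 distinct, len 5
[2, 9, 2, 8, 9, 2] 3 distinct, len 6
[2, 9, 2, 8, 9, 2, 2] 3 distinct, len 7
[2, 9, 2, 8, 9, 2, 2, 9] 3 distinct, len 8
[2, 9, 2, 8, 9, 2, 2, 9, 9] 3 distinct, len 9
[9, 2, 2, 9, 9, 5] 3 distinct, len 6
[9, 2, 2, 9, 9, 5, 5] 3 distinct, len 7
[9, 2, 2, 9, 9, 5, 5, 2] 3 distinct, len 8
Longest length with ≤3 distinct: 9.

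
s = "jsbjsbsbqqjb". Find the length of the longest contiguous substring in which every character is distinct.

3

add j: [j] len 1
add s: [j, s] len 2
add b: [j, s, b] len 3
add j (repeat j, move left end past it): [s, b, j] len 3
add s (repeat s, move left end past it): [b, j, s] len 3
add b (repeat b, move left end past it): [j, s, b] len 3
add s (repeat s, move left end past it): [b, s] len 2
add b (repeat b, move left end past it): [s, b] len 2
add q: [s, b, q] len 3
add q (repeat q, move left end past it): [q] len 1
add j: [q, j] len 2
add b: [q, j, b] len 3
Longest all-distinct length: 3.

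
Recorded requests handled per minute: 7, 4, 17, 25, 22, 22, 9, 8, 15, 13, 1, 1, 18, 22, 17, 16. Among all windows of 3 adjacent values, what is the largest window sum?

69

(7, 4, 17) → sum 28
(4, 17, 25) → sum 46
(17, 25, 22) → sum 64
(25, 22, 22) → sum 69
(22, 22, 9) → sum 53
(22, 9, 8) → sum 39
(9, 8, 15) → sum 32
(8, 15, 13) → sum 36
(15, 13, 1) → sum 29
(13, 1, 1) → sum 15
(1, 1, 18) → sum 20
(1, 18, 22) → sum 41
(18, 22, 17) → sum 57
(22, 17, 16) → sum 55
Largest of these is 69.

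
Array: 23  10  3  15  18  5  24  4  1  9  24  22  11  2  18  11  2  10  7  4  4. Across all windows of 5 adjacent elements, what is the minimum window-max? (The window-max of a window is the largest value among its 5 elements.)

10

23 10 3 15 18 → max 23
10 3 15 18 5 → max 18
3 15 18 5 24 → max 24
15 18 5 24 4 → max 24
18 5 24 4 1 → max 24
5 24 4 1 9 → max 24
24 4 1 9 24 → max 24
4 1 9 24 22 → max 24
1 9 24 22 11 → max 24
9 24 22 11 2 → max 24
24 22 11 2 18 → max 24
22 11 2 18 11 → max 22
11 2 18 11 2 → max 18
2 18 11 2 10 → max 18
18 11 2 10 7 → max 18
11 2 10 7 4 → max 11
2 10 7 4 4 → max 10
Minimum of these is 10.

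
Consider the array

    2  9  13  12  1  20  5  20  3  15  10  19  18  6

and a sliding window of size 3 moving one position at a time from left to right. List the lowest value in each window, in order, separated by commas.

2, 9, 1, 1, 1, 5, 3, 3, 3, 10, 10, 6

Sliding a size-3 window across the 14 values:
[2, 9, 13] → min 2
[9, 13, 12] → min 9
[13, 12, 1] → min 1
[12, 1, 20] → min 1
[1, 20, 5] → min 1
[20, 5, 20] → min 5
[5, 20, 3] → min 3
[20, 3, 15] → min 3
[3, 15, 10] → min 3
[15, 10, 19] → min 10
[10, 19, 18] → min 10
[19, 18, 6] → min 6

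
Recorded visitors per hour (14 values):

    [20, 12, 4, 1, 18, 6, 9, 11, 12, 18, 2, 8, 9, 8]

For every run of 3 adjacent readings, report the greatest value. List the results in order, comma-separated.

20, 12, 18, 18, 18, 11, 12, 18, 18, 18, 9, 9

Sliding a size-3 window across the 14 values:
[20, 12, 4] → max 20
[12, 4, 1] → max 12
[4, 1, 18] → max 18
[1, 18, 6] → max 18
[18, 6, 9] → max 18
[6, 9, 11] → max 11
[9, 11, 12] → max 12
[11, 12, 18] → max 18
[12, 18, 2] → max 18
[18, 2, 8] → max 18
[2, 8, 9] → max 9
[8, 9, 8] → max 9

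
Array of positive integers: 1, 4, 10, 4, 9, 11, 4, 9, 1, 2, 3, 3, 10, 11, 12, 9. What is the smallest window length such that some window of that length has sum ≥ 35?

Extend right; whenever the sum reaches 35, record the length and shrink from the left:
add 1: running sum 1 < 35
add 4: running sum 5 < 35
add 10: running sum 15 < 35
add 4: running sum 19 < 35
add 9: running sum 28 < 35
add 11: shortest ending here [4, 10, 4, 9, 11] sum 38, len 5
add 4: shortest ending here [10, 4, 9, 11, 4] sum 38, len 5
add 9: shortest ending here [4, 9, 11, 4, 9] sum 37, len 5
add 1: shortest ending here [4, 9, 11, 4, 9, 1] sum 38, len 6
add 2: shortest ending here [9, 11, 4, 9, 1, 2] sum 36, len 6
add 3: shortest ending here [9, 11, 4, 9, 1, 2, 3] sum 39, len 7
add 3: shortest ending here [9, 11, 4, 9, 1, 2, 3, 3] sum 42, len 8
add 10: shortest ending here [11, 4, 9, 1, 2, 3, 3, 10] sum 43, len 8
add 11: shortest ending here [9, 1, 2, 3, 3, 10, 11] sum 39, len 7
add 12: shortest ending here [3, 10, 11, 12] sum 36, len 4
add 9: shortest ending here [10, 11, 12, 9] sum 42, len 4
Shortest qualifying length: 4.

4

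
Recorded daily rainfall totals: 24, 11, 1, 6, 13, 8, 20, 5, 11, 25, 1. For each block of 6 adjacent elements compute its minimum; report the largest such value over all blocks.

5

24 11 1 6 13 8 → min 1
11 1 6 13 8 20 → min 1
1 6 13 8 20 5 → min 1
6 13 8 20 5 11 → min 5
13 8 20 5 11 25 → min 5
8 20 5 11 25 1 → min 1
Largest of these is 5.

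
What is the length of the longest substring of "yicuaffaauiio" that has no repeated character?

add y: [y] len 1
add i: [y, i] len 2
add c: [y, i, c] len 3
add u: [y, i, c, u] len 4
add a: [y, i, c, u, a] len 5
add f: [y, i, c, u, a, f] len 6
add f (repeat f, move left end past it): [f] len 1
add a: [f, a] len 2
add a (repeat a, move left end past it): [a] len 1
add u: [a, u] len 2
add i: [a, u, i] len 3
add i (repeat i, move left end past it): [i] len 1
add o: [i, o] len 2
Longest all-distinct length: 6.

6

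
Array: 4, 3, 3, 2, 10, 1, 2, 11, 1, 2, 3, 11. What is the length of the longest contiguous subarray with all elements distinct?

add 4: [4] len 1
add 3: [4, 3] len 2
add 3 (repeat 3, move left end past it): [3] len 1
add 2: [3, 2] len 2
add 10: [3, 2, 10] len 3
add 1: [3, 2, 10, 1] len 4
add 2 (repeat 2, move left end past it): [10, 1, 2] len 3
add 11: [10, 1, 2, 11] len 4
add 1 (repeat 1, move left end past it): [2, 11, 1] len 3
add 2 (repeat 2, move left end past it): [11, 1, 2] len 3
add 3: [11, 1, 2, 3] len 4
add 11 (repeat 11, move left end past it): [1, 2, 3, 11] len 4
Longest all-distinct length: 4.

4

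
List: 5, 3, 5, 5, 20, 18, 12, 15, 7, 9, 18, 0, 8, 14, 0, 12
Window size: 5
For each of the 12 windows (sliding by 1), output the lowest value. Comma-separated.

3, 3, 5, 5, 7, 7, 7, 0, 0, 0, 0, 0

Sliding a size-5 window across the 16 values:
[5, 3, 5, 5, 20] → min 3
[3, 5, 5, 20, 18] → min 3
[5, 5, 20, 18, 12] → min 5
[5, 20, 18, 12, 15] → min 5
[20, 18, 12, 15, 7] → min 7
[18, 12, 15, 7, 9] → min 7
[12, 15, 7, 9, 18] → min 7
[15, 7, 9, 18, 0] → min 0
[7, 9, 18, 0, 8] → min 0
[9, 18, 0, 8, 14] → min 0
[18, 0, 8, 14, 0] → min 0
[0, 8, 14, 0, 12] → min 0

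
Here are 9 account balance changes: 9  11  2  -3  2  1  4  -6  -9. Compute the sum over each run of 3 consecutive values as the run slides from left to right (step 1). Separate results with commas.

22, 10, 1, 0, 7, -1, -11

9 11 2 → sum 22
11 2 -3 → sum 10
2 -3 2 → sum 1
-3 2 1 → sum 0
2 1 4 → sum 7
1 4 -6 → sum -1
4 -6 -9 → sum -11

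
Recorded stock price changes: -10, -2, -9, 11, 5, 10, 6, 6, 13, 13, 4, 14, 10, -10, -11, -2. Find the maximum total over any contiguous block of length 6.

60

[-10, -2, -9, 11, 5, 10] → sum 5
[-2, -9, 11, 5, 10, 6] → sum 21
[-9, 11, 5, 10, 6, 6] → sum 29
[11, 5, 10, 6, 6, 13] → sum 51
[5, 10, 6, 6, 13, 13] → sum 53
[10, 6, 6, 13, 13, 4] → sum 52
[6, 6, 13, 13, 4, 14] → sum 56
[6, 13, 13, 4, 14, 10] → sum 60
[13, 13, 4, 14, 10, -10] → sum 44
[13, 4, 14, 10, -10, -11] → sum 20
[4, 14, 10, -10, -11, -2] → sum 5
Maximum of these is 60.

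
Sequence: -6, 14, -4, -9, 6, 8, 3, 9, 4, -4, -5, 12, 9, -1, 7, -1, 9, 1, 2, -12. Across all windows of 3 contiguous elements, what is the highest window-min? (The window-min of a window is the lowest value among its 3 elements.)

3

[-6, 14, -4] → min -6
[14, -4, -9] → min -9
[-4, -9, 6] → min -9
[-9, 6, 8] → min -9
[6, 8, 3] → min 3
[8, 3, 9] → min 3
[3, 9, 4] → min 3
[9, 4, -4] → min -4
[4, -4, -5] → min -5
[-4, -5, 12] → min -5
[-5, 12, 9] → min -5
[12, 9, -1] → min -1
[9, -1, 7] → min -1
[-1, 7, -1] → min -1
[7, -1, 9] → min -1
[-1, 9, 1] → min -1
[9, 1, 2] → min 1
[1, 2, -12] → min -12
Highest of these is 3.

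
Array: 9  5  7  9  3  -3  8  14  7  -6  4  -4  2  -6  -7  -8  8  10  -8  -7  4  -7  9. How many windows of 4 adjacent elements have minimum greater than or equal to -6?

9 5 7 9 → min 5  ≥ -6 ✓
5 7 9 3 → min 3  ≥ -6 ✓
7 9 3 -3 → min -3  ≥ -6 ✓
9 3 -3 8 → min -3  ≥ -6 ✓
3 -3 8 14 → min -3  ≥ -6 ✓
-3 8 14 7 → min -3  ≥ -6 ✓
8 14 7 -6 → min -6  ≥ -6 ✓
14 7 -6 4 → min -6  ≥ -6 ✓
7 -6 4 -4 → min -6  ≥ -6 ✓
-6 4 -4 2 → min -6  ≥ -6 ✓
4 -4 2 -6 → min -6  ≥ -6 ✓
-4 2 -6 -7 → min -7
2 -6 -7 -8 → min -8
-6 -7 -8 8 → min -8
-7 -8 8 10 → min -8
-8 8 10 -8 → min -8
8 10 -8 -7 → min -8
10 -8 -7 4 → min -8
-8 -7 4 -7 → min -8
-7 4 -7 9 → min -7
11 windows satisfy the condition.

11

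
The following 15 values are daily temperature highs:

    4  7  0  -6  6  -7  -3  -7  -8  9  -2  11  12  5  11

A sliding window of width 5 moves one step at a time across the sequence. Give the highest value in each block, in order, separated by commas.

[4, 7, 0, -6, 6] → max 7
[7, 0, -6, 6, -7] → max 7
[0, -6, 6, -7, -3] → max 6
[-6, 6, -7, -3, -7] → max 6
[6, -7, -3, -7, -8] → max 6
[-7, -3, -7, -8, 9] → max 9
[-3, -7, -8, 9, -2] → max 9
[-7, -8, 9, -2, 11] → max 11
[-8, 9, -2, 11, 12] → max 12
[9, -2, 11, 12, 5] → max 12
[-2, 11, 12, 5, 11] → max 12

7, 7, 6, 6, 6, 9, 9, 11, 12, 12, 12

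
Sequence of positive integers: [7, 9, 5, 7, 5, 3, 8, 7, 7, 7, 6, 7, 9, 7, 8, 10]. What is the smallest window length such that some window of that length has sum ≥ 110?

16

Extend right; whenever the sum reaches 110, record the length and shrink from the left:
add 7: running sum 7 < 110
add 9: running sum 16 < 110
add 5: running sum 21 < 110
add 7: running sum 28 < 110
add 5: running sum 33 < 110
add 3: running sum 36 < 110
add 8: running sum 44 < 110
add 7: running sum 51 < 110
add 7: running sum 58 < 110
add 7: running sum 65 < 110
add 6: running sum 71 < 110
add 7: running sum 78 < 110
add 9: running sum 87 < 110
add 7: running sum 94 < 110
add 8: running sum 102 < 110
add 10: shortest ending here [7, 9, 5, 7, 5, 3, 8, 7, 7, 7, 6, 7, 9, 7, 8, 10] sum 112, len 16
Shortest qualifying length: 16.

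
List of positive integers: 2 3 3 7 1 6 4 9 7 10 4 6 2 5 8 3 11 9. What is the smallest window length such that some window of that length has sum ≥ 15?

add 2: running sum 2 < 15
add 3: running sum 5 < 15
add 3: running sum 8 < 15
end 3: [2, 3, 3, 7] sum 15, len 4
end 4: [2, 3, 3, 7, 1] sum 16, len 5
end 5: [3, 7, 1, 6] sum 17, len 4
end 6: [7, 1, 6, 4] sum 18, len 4
end 7: [6, 4, 9] sum 19, len 3
end 8: [9, 7] sum 16, len 2
end 9: [7, 10] sum 17, len 2
end 10: [7, 10, 4] sum 21, len 3
end 11: [10, 4, 6] sum 20, len 3
end 12: [10, 4, 6, 2] sum 22, len 4
end 13: [4, 6, 2, 5] sum 17, len 4
end 14: [2, 5, 8] sum 15, len 3
end 15: [5, 8, 3] sum 16, len 3
end 16: [8, 3, 11] sum 22, len 3
end 17: [11, 9] sum 20, len 2
Shortest qualifying length: 2.

2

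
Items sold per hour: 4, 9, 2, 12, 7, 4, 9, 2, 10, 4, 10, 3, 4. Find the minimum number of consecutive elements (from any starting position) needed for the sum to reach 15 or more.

2

Extend right; whenever the sum reaches 15, record the length and shrink from the left:
add 4: running sum 4 < 15
add 9: running sum 13 < 15
end 2: [4, 9, 2] sum 15, len 3
end 3: [9, 2, 12] sum 23, len 3
end 4: [12, 7] sum 19, len 2
end 5: [12, 7, 4] sum 23, len 3
end 6: [7, 4, 9] sum 20, len 3
end 7: [4, 9, 2] sum 15, len 3
end 8: [9, 2, 10] sum 21, len 3
end 9: [2, 10, 4] sum 16, len 3
end 10: [10, 4, 10] sum 24, len 3
end 11: [4, 10, 3] sum 17, len 3
end 12: [10, 3, 4] sum 17, len 3
Shortest qualifying length: 2.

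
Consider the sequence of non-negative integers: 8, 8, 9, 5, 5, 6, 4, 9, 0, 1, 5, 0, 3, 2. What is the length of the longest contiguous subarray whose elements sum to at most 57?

13

add 8: [8] sum 8, len 1
add 8: [8, 8] sum 16, len 2
add 9: [8, 8, 9] sum 25, len 3
add 5: [8, 8, 9, 5] sum 30, len 4
add 5: [8, 8, 9, 5, 5] sum 35, len 5
add 6: [8, 8, 9, 5, 5, 6] sum 41, len 6
add 4: [8, 8, 9, 5, 5, 6, 4] sum 45, len 7
add 9: [8, 8, 9, 5, 5, 6, 4, 9] sum 54, len 8
add 0: [8, 8, 9, 5, 5, 6, 4, 9, 0] sum 54, len 9
add 1: [8, 8, 9, 5, 5, 6, 4, 9, 0, 1] sum 55, len 10
add 5: [8, 9, 5, 5, 6, 4, 9, 0, 1, 5] sum 52, len 10
add 0: [8, 9, 5, 5, 6, 4, 9, 0, 1, 5, 0] sum 52, len 11
add 3: [8, 9, 5, 5, 6, 4, 9, 0, 1, 5, 0, 3] sum 55, len 12
add 2: [8, 9, 5, 5, 6, 4, 9, 0, 1, 5, 0, 3, 2] sum 57, len 13
Longest length seen: 13.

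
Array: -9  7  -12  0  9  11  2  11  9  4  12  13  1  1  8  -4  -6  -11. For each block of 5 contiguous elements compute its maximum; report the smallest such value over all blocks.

Window maxs for each of the 14 positions:
(-9, 7, -12, 0, 9) → max 9
(7, -12, 0, 9, 11) → max 11
(-12, 0, 9, 11, 2) → max 11
(0, 9, 11, 2, 11) → max 11
(9, 11, 2, 11, 9) → max 11
(11, 2, 11, 9, 4) → max 11
(2, 11, 9, 4, 12) → max 12
(11, 9, 4, 12, 13) → max 13
(9, 4, 12, 13, 1) → max 13
(4, 12, 13, 1, 1) → max 13
(12, 13, 1, 1, 8) → max 13
(13, 1, 1, 8, -4) → max 13
(1, 1, 8, -4, -6) → max 8
(1, 8, -4, -6, -11) → max 8
Smallest of these is 8.

8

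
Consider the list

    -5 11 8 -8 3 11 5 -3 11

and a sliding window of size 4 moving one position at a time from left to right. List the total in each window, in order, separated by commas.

Sliding a size-4 window across the 9 values:
[-5, 11, 8, -8] → sum 6
[11, 8, -8, 3] → sum 14
[8, -8, 3, 11] → sum 14
[-8, 3, 11, 5] → sum 11
[3, 11, 5, -3] → sum 16
[11, 5, -3, 11] → sum 24

6, 14, 14, 11, 16, 24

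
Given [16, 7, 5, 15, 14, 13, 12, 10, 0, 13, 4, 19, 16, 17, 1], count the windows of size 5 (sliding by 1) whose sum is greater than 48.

8

(16, 7, 5, 15, 14) → sum 57  > 48 ✓
(7, 5, 15, 14, 13) → sum 54  > 48 ✓
(5, 15, 14, 13, 12) → sum 59  > 48 ✓
(15, 14, 13, 12, 10) → sum 64  > 48 ✓
(14, 13, 12, 10, 0) → sum 49  > 48 ✓
(13, 12, 10, 0, 13) → sum 48
(12, 10, 0, 13, 4) → sum 39
(10, 0, 13, 4, 19) → sum 46
(0, 13, 4, 19, 16) → sum 52  > 48 ✓
(13, 4, 19, 16, 17) → sum 69  > 48 ✓
(4, 19, 16, 17, 1) → sum 57  > 48 ✓
8 windows satisfy the condition.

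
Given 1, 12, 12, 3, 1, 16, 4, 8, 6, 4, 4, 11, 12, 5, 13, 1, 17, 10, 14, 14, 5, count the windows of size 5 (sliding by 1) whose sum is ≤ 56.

[1, 12, 12, 3, 1] → sum 29  ≤ 56 ✓
[12, 12, 3, 1, 16] → sum 44  ≤ 56 ✓
[12, 3, 1, 16, 4] → sum 36  ≤ 56 ✓
[3, 1, 16, 4, 8] → sum 32  ≤ 56 ✓
[1, 16, 4, 8, 6] → sum 35  ≤ 56 ✓
[16, 4, 8, 6, 4] → sum 38  ≤ 56 ✓
[4, 8, 6, 4, 4] → sum 26  ≤ 56 ✓
[8, 6, 4, 4, 11] → sum 33  ≤ 56 ✓
[6, 4, 4, 11, 12] → sum 37  ≤ 56 ✓
[4, 4, 11, 12, 5] → sum 36  ≤ 56 ✓
[4, 11, 12, 5, 13] → sum 45  ≤ 56 ✓
[11, 12, 5, 13, 1] → sum 42  ≤ 56 ✓
[12, 5, 13, 1, 17] → sum 48  ≤ 56 ✓
[5, 13, 1, 17, 10] → sum 46  ≤ 56 ✓
[13, 1, 17, 10, 14] → sum 55  ≤ 56 ✓
[1, 17, 10, 14, 14] → sum 56  ≤ 56 ✓
[17, 10, 14, 14, 5] → sum 60
16 windows satisfy the condition.

16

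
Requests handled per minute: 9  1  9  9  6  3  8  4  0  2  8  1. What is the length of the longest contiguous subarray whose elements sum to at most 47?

→ 9: sum 9, len 1
→ 1: sum 10, len 2
→ 9: sum 19, len 3
→ 9: sum 28, len 4
→ 6: sum 34, len 5
→ 3: sum 37, len 6
→ 8: sum 45, len 7
→ 4 (dropped 9): sum 40, len 7
→ 0: sum 40, len 8
→ 2: sum 42, len 9
→ 8 (dropped 1, 9): sum 40, len 8
→ 1: sum 41, len 9
Longest length seen: 9.

9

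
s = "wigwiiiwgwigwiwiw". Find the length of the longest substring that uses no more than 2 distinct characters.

add w: window [w] (1 distinct), len 1
add i: window [w, i] (2 distinct), len 2
add g: window [i, g] (2 distinct), len 2
add w: window [g, w] (2 distinct), len 2
add i: window [w, i] (2 distinct), len 2
add i: window [w, i, i] (2 distinct), len 3
add i: window [w, i, i, i] (2 distinct), len 4
add w: window [w, i, i, i, w] (2 distinct), len 5
add g: window [w, g] (2 distinct), len 2
add w: window [w, g, w] (2 distinct), len 3
add i: window [w, i] (2 distinct), len 2
add g: window [i, g] (2 distinct), len 2
add w: window [g, w] (2 distinct), len 2
add i: window [w, i] (2 distinct), len 2
add w: window [w, i, w] (2 distinct), len 3
add i: window [w, i, w, i] (2 distinct), len 4
add w: window [w, i, w, i, w] (2 distinct), len 5
Longest length with ≤2 distinct: 5.

5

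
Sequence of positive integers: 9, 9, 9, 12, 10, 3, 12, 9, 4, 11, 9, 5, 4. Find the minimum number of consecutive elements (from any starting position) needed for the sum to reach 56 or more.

Extend right; whenever the sum reaches 56, record the length and shrink from the left:
add 9: running sum 9 < 56
add 9: running sum 18 < 56
add 9: running sum 27 < 56
add 12: running sum 39 < 56
add 10: running sum 49 < 56
add 3: running sum 52 < 56
end 6: [9, 9, 9, 12, 10, 3, 12] sum 64, len 7
end 7: [9, 9, 12, 10, 3, 12, 9] sum 64, len 7
end 8: [9, 12, 10, 3, 12, 9, 4] sum 59, len 7
end 9: [12, 10, 3, 12, 9, 4, 11] sum 61, len 7
end 10: [10, 3, 12, 9, 4, 11, 9] sum 58, len 7
end 11: [10, 3, 12, 9, 4, 11, 9, 5] sum 63, len 8
end 12: [3, 12, 9, 4, 11, 9, 5, 4] sum 57, len 8
Shortest qualifying length: 7.

7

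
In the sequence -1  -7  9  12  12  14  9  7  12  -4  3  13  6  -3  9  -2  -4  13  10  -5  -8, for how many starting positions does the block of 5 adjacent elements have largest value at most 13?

-1 -7 9 12 12 → max 12  ≤ 13 ✓
-7 9 12 12 14 → max 14
9 12 12 14 9 → max 14
12 12 14 9 7 → max 14
12 14 9 7 12 → max 14
14 9 7 12 -4 → max 14
9 7 12 -4 3 → max 12  ≤ 13 ✓
7 12 -4 3 13 → max 13  ≤ 13 ✓
12 -4 3 13 6 → max 13  ≤ 13 ✓
-4 3 13 6 -3 → max 13  ≤ 13 ✓
3 13 6 -3 9 → max 13  ≤ 13 ✓
13 6 -3 9 -2 → max 13  ≤ 13 ✓
6 -3 9 -2 -4 → max 9  ≤ 13 ✓
-3 9 -2 -4 13 → max 13  ≤ 13 ✓
9 -2 -4 13 10 → max 13  ≤ 13 ✓
-2 -4 13 10 -5 → max 13  ≤ 13 ✓
-4 13 10 -5 -8 → max 13  ≤ 13 ✓
12 windows satisfy the condition.

12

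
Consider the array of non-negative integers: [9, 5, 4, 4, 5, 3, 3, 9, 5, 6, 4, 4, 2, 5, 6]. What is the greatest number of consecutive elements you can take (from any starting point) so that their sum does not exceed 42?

Extend to the right; shrink from the left whenever the sum exceeds 42:
[9] sum 9 len 1
[9, 5] sum 14 len 2
[9, 5, 4] sum 18 len 3
[9, 5, 4, 4] sum 22 len 4
[9, 5, 4, 4, 5] sum 27 len 5
[9, 5, 4, 4, 5, 3] sum 30 len 6
[9, 5, 4, 4, 5, 3, 3] sum 33 len 7
[9, 5, 4, 4, 5, 3, 3, 9] sum 42 len 8
[5, 4, 4, 5, 3, 3, 9, 5] sum 38 len 8
[4, 4, 5, 3, 3, 9, 5, 6] sum 39 len 8
[4, 5, 3, 3, 9, 5, 6, 4] sum 39 len 8
[5, 3, 3, 9, 5, 6, 4, 4] sum 39 len 8
[5, 3, 3, 9, 5, 6, 4, 4, 2] sum 41 len 9
[3, 3, 9, 5, 6, 4, 4, 2, 5] sum 41 len 9
[9, 5, 6, 4, 4, 2, 5, 6] sum 41 len 8
Longest length seen: 9.

9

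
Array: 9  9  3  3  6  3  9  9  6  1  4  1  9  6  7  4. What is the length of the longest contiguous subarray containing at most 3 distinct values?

add 9: window [9] (1 distinct), len 1
add 9: window [9, 9] (1 distinct), len 2
add 3: window [9, 9, 3] (2 distinct), len 3
add 3: window [9, 9, 3, 3] (2 distinct), len 4
add 6: window [9, 9, 3, 3, 6] (3 distinct), len 5
add 3: window [9, 9, 3, 3, 6, 3] (3 distinct), len 6
add 9: window [9, 9, 3, 3, 6, 3, 9] (3 distinct), len 7
add 9: window [9, 9, 3, 3, 6, 3, 9, 9] (3 distinct), len 8
add 6: window [9, 9, 3, 3, 6, 3, 9, 9, 6] (3 distinct), len 9
add 1: window [9, 9, 6, 1] (3 distinct), len 4
add 4: window [6, 1, 4] (3 distinct), len 3
add 1: window [6, 1, 4, 1] (3 distinct), len 4
add 9: window [1, 4, 1, 9] (3 distinct), len 4
add 6: window [1, 9, 6] (3 distinct), len 3
add 7: window [9, 6, 7] (3 distinct), len 3
add 4: window [6, 7, 4] (3 distinct), len 3
Longest length with ≤3 distinct: 9.

9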